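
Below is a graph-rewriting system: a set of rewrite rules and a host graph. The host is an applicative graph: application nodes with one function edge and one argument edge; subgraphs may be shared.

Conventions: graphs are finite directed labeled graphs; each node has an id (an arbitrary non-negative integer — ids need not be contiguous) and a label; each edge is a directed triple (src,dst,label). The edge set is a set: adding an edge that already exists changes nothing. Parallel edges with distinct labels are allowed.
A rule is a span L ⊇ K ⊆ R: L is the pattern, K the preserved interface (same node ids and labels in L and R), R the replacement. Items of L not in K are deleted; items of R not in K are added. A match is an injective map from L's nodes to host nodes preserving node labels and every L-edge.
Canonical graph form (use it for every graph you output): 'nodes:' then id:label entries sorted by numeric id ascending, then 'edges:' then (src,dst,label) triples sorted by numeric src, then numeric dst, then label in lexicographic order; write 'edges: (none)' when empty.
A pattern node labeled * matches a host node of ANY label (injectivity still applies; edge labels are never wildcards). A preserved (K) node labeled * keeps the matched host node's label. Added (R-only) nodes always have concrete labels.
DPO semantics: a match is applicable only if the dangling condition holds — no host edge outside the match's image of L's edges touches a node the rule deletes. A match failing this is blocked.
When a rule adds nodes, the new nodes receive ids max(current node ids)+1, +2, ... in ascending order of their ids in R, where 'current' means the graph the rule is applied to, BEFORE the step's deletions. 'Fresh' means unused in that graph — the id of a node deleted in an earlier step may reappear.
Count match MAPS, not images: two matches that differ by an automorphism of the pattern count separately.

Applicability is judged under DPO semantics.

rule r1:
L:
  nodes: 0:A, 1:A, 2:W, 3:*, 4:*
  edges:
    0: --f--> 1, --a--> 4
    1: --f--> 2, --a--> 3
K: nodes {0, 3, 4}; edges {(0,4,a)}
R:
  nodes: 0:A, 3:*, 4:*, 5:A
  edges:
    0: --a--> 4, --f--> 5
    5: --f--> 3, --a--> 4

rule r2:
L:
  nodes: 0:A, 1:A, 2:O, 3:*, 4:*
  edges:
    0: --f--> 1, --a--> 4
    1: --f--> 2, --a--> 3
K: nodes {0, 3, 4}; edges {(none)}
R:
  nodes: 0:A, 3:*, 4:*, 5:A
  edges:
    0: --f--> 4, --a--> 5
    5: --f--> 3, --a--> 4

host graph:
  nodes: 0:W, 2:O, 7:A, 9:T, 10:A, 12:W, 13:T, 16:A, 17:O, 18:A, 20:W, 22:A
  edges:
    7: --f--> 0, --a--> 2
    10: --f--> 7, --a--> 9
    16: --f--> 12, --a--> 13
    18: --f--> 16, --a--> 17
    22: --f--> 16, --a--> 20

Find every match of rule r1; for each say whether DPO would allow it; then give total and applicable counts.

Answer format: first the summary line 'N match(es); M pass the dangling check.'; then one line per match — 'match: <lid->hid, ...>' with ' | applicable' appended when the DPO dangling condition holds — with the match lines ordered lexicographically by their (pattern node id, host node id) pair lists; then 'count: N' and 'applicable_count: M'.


3 match(es); 1 pass the dangling check.
match: 0->10, 1->7, 2->0, 3->2, 4->9 | applicable
match: 0->18, 1->16, 2->12, 3->13, 4->17
match: 0->22, 1->16, 2->12, 3->13, 4->20
count: 3
applicable_count: 1


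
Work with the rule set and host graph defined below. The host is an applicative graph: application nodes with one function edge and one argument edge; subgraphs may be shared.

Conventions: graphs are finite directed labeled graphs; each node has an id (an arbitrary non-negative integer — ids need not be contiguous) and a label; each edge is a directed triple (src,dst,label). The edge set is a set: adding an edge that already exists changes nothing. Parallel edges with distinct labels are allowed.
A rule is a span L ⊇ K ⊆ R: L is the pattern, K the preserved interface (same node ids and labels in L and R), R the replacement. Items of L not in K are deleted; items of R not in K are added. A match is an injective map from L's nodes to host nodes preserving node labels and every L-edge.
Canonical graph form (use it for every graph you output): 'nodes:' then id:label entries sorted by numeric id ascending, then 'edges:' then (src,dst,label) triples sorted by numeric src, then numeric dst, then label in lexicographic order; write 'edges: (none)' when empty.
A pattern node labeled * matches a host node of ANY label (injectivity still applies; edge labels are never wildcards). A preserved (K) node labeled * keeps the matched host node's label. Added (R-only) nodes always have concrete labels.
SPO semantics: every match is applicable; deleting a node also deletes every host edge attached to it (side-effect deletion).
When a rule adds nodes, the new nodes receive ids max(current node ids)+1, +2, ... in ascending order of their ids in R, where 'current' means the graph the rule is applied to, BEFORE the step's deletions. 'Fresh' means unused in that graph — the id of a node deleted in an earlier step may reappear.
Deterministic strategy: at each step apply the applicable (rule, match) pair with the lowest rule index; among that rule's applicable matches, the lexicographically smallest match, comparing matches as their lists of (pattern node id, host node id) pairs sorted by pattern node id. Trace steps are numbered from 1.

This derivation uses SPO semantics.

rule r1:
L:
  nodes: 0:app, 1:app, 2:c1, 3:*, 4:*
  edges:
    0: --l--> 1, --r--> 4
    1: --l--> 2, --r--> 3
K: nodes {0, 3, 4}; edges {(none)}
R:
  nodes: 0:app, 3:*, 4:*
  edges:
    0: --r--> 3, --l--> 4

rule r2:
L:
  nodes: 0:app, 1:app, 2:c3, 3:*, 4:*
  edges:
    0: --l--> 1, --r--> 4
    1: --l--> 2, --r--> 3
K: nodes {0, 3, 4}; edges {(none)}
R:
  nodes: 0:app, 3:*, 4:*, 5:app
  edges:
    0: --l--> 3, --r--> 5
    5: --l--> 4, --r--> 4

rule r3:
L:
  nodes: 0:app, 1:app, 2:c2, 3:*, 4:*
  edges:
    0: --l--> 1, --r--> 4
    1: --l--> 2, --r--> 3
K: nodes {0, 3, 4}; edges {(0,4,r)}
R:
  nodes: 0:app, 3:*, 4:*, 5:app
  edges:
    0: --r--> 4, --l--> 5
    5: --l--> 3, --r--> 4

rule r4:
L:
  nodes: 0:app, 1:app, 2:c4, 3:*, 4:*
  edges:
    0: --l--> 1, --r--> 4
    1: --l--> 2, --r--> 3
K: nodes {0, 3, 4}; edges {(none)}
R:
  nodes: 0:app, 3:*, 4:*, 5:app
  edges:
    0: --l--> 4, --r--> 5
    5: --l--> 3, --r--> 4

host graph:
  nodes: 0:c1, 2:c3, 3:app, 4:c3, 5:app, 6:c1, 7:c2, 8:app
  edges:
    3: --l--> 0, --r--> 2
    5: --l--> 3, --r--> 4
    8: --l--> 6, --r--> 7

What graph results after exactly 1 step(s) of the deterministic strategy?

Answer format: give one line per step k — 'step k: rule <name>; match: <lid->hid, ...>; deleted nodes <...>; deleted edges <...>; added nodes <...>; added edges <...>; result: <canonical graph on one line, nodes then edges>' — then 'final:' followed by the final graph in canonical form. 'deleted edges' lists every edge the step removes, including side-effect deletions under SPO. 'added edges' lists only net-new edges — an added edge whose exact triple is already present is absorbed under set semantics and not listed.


step 1: rule r1; match: 0->5, 1->3, 2->0, 3->2, 4->4; deleted nodes 0, 3; deleted edges (3,0,l); (3,2,r); (5,3,l); (5,4,r); added nodes (none); added edges (5,2,r); (5,4,l); result: nodes: 2:c3, 4:c3, 5:app, 6:c1, 7:c2, 8:app edges: (5,2,r); (5,4,l); (8,6,l); (8,7,r)
final:
nodes: 2:c3, 4:c3, 5:app, 6:c1, 7:c2, 8:app
edges: (5,2,r); (5,4,l); (8,6,l); (8,7,r)


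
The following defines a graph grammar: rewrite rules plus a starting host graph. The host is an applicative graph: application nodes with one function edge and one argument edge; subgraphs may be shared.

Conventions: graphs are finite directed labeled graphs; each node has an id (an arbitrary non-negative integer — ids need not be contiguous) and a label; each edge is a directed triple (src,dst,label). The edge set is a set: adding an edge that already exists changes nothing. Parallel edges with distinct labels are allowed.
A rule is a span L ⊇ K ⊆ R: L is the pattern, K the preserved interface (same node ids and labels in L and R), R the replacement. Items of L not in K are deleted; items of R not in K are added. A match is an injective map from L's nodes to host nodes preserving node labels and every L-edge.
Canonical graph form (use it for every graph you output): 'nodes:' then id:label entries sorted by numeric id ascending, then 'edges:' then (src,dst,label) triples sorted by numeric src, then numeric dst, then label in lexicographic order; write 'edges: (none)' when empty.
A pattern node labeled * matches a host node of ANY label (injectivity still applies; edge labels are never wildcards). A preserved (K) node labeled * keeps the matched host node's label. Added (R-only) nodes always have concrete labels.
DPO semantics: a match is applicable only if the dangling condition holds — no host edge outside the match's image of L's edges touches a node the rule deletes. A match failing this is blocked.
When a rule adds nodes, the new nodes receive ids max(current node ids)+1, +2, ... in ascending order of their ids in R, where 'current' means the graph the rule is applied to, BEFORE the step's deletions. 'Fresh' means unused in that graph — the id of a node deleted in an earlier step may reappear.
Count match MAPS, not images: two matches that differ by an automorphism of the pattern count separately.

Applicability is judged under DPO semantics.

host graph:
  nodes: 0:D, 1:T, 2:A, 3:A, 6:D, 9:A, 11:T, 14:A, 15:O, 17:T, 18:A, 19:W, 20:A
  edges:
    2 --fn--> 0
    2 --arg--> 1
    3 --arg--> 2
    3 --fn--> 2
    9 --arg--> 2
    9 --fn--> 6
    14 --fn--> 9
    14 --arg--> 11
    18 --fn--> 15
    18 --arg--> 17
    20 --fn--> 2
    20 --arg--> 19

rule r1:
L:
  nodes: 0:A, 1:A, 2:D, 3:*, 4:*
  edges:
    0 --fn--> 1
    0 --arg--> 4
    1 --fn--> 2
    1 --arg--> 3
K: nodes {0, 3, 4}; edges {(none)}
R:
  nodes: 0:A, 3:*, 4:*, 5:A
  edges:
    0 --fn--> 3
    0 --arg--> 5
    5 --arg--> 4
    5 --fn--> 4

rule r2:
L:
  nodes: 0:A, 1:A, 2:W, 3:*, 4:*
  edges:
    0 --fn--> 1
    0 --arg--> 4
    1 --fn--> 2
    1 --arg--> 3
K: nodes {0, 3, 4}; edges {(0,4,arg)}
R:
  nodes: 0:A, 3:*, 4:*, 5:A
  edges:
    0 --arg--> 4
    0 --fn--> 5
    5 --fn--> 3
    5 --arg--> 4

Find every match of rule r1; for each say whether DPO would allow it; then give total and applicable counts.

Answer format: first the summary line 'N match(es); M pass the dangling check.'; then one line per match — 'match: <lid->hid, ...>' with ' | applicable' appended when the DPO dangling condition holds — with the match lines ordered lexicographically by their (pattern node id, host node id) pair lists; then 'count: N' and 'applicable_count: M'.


2 match(es); 1 pass the dangling check.
match: 0->14, 1->9, 2->6, 3->2, 4->11 | applicable
match: 0->20, 1->2, 2->0, 3->1, 4->19
count: 2
applicable_count: 1


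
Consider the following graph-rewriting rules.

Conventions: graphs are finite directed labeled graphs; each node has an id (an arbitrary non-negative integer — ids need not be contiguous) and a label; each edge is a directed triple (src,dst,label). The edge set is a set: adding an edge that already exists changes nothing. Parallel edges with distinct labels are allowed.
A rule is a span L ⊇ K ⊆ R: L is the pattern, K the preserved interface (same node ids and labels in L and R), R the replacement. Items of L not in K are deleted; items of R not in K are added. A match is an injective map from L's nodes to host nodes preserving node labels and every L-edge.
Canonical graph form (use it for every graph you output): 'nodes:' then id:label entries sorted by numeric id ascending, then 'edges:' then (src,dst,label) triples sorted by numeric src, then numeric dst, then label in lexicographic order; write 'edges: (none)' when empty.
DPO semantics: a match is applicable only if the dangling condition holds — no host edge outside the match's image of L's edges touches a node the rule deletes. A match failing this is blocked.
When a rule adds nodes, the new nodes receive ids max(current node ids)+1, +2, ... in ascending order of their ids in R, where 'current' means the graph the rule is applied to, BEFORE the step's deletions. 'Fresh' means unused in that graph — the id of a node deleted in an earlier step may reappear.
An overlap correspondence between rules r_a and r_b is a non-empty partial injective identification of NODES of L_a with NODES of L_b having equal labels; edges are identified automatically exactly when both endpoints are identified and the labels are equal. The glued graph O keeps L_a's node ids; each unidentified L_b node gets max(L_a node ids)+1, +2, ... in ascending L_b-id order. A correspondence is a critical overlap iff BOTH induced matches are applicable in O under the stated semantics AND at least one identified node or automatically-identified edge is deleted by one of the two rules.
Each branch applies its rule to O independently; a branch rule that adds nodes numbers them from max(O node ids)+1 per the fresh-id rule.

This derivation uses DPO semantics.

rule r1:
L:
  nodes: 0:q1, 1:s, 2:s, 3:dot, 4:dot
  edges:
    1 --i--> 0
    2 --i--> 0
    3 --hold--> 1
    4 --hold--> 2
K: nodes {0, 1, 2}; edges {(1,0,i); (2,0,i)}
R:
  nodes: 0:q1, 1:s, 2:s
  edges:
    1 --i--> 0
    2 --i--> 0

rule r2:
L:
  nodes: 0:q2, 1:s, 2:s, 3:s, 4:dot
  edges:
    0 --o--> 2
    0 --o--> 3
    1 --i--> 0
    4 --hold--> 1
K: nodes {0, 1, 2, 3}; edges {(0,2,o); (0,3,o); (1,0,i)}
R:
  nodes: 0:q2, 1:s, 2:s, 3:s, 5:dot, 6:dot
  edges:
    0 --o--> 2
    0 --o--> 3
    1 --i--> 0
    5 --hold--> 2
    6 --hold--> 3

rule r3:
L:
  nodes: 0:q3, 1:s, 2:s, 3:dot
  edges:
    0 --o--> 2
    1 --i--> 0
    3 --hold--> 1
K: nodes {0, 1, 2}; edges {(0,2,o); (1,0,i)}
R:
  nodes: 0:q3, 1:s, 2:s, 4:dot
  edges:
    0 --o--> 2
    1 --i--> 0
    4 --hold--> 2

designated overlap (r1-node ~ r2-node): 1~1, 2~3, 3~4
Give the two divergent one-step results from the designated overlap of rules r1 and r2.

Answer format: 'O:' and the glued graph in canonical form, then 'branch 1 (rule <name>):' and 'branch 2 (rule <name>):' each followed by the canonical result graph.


O:
nodes: 0:q1, 1:s, 2:s, 3:dot, 4:dot, 5:q2, 6:s
edges: (1,0,i); (1,5,i); (2,0,i); (3,1,hold); (4,2,hold); (5,2,o); (5,6,o)
branch 1 (rule r1):
nodes: 0:q1, 1:s, 2:s, 5:q2, 6:s
edges: (1,0,i); (1,5,i); (2,0,i); (5,2,o); (5,6,o)
branch 2 (rule r2):
nodes: 0:q1, 1:s, 2:s, 4:dot, 5:q2, 6:s, 7:dot, 8:dot
edges: (1,0,i); (1,5,i); (2,0,i); (4,2,hold); (5,2,o); (5,6,o); (7,6,hold); (8,2,hold)


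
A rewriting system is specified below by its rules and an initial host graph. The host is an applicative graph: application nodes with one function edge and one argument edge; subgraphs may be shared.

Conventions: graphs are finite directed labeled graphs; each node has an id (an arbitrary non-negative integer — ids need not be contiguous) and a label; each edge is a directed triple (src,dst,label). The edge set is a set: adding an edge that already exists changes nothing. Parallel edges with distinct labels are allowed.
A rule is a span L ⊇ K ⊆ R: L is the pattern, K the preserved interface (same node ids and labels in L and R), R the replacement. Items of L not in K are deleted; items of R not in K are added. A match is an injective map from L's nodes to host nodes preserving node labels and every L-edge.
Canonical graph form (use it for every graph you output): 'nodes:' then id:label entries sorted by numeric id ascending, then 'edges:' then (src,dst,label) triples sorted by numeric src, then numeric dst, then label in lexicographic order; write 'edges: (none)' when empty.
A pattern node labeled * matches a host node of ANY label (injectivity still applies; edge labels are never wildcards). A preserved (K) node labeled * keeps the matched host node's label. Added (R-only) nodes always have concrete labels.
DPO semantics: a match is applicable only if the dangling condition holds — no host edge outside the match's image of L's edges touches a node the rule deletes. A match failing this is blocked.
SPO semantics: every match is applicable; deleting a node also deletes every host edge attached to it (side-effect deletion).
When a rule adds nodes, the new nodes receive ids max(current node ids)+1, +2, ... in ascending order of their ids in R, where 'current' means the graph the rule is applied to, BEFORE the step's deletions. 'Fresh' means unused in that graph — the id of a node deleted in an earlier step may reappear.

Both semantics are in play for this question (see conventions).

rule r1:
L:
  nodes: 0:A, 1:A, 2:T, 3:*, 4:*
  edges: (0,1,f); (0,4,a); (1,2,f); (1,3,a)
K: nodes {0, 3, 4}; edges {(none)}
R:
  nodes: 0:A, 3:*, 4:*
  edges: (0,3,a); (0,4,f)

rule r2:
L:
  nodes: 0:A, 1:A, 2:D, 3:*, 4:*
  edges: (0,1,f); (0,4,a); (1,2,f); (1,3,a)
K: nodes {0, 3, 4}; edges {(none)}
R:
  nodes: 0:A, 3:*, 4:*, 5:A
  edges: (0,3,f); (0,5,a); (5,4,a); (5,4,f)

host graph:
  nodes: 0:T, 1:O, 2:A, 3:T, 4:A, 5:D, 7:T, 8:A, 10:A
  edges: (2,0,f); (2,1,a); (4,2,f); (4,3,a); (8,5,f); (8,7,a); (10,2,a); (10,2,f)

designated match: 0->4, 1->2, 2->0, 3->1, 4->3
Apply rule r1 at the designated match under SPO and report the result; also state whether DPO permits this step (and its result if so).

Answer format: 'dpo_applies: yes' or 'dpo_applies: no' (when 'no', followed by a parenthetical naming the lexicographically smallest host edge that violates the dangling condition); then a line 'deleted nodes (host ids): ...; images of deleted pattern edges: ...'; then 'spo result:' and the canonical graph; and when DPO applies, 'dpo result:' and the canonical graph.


dpo_applies: no
(the rule deletes node 2, which keeps host edge (10,2,a) outside the match image — the dangling condition fails, DPO blocks; SPO proceeds and side-deletes such edges)
deleted nodes (host ids): 0, 2; images of deleted pattern edges: (2,0,f); (2,1,a); (4,2,f); (4,3,a)
spo result:
nodes: 1:O, 3:T, 4:A, 5:D, 7:T, 8:A, 10:A
edges: (4,1,a); (4,3,f); (8,5,f); (8,7,a)


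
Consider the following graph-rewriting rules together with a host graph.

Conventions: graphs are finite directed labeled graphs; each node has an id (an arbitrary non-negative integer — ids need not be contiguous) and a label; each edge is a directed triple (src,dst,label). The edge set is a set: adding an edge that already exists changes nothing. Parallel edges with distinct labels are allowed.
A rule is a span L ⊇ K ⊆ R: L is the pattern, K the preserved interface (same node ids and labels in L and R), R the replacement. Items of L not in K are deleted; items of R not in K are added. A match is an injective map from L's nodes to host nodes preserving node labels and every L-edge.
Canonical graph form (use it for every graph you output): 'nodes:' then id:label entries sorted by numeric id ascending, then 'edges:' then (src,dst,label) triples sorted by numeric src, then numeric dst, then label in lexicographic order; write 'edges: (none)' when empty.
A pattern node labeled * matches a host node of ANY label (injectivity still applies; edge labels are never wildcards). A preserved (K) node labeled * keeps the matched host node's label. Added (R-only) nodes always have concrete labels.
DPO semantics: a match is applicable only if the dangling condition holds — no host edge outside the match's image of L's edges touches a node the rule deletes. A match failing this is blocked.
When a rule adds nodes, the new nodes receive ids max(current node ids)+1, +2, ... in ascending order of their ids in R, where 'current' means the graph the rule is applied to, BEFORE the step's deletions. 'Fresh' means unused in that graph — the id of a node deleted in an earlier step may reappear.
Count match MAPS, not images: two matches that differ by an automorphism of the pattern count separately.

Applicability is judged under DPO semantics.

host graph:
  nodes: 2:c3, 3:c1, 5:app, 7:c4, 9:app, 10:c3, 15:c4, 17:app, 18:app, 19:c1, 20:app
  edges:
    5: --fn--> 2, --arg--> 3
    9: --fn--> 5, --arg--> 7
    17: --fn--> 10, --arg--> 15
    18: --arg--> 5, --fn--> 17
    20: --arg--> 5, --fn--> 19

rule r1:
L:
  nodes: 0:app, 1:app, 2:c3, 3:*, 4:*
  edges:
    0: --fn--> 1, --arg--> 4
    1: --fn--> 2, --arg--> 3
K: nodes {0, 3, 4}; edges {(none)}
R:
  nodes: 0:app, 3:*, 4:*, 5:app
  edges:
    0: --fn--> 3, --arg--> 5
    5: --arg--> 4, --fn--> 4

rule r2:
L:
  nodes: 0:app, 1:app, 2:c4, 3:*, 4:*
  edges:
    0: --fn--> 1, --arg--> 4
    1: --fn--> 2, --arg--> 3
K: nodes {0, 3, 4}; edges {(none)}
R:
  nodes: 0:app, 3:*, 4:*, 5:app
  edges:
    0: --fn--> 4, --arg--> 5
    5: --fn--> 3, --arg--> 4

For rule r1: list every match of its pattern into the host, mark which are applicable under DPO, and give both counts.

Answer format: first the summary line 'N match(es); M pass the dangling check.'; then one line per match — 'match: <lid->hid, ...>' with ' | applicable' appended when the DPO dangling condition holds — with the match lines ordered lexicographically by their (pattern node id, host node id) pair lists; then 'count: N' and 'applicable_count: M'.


2 match(es); 1 pass the dangling check.
match: 0->9, 1->5, 2->2, 3->3, 4->7
match: 0->18, 1->17, 2->10, 3->15, 4->5 | applicable
count: 2
applicable_count: 1


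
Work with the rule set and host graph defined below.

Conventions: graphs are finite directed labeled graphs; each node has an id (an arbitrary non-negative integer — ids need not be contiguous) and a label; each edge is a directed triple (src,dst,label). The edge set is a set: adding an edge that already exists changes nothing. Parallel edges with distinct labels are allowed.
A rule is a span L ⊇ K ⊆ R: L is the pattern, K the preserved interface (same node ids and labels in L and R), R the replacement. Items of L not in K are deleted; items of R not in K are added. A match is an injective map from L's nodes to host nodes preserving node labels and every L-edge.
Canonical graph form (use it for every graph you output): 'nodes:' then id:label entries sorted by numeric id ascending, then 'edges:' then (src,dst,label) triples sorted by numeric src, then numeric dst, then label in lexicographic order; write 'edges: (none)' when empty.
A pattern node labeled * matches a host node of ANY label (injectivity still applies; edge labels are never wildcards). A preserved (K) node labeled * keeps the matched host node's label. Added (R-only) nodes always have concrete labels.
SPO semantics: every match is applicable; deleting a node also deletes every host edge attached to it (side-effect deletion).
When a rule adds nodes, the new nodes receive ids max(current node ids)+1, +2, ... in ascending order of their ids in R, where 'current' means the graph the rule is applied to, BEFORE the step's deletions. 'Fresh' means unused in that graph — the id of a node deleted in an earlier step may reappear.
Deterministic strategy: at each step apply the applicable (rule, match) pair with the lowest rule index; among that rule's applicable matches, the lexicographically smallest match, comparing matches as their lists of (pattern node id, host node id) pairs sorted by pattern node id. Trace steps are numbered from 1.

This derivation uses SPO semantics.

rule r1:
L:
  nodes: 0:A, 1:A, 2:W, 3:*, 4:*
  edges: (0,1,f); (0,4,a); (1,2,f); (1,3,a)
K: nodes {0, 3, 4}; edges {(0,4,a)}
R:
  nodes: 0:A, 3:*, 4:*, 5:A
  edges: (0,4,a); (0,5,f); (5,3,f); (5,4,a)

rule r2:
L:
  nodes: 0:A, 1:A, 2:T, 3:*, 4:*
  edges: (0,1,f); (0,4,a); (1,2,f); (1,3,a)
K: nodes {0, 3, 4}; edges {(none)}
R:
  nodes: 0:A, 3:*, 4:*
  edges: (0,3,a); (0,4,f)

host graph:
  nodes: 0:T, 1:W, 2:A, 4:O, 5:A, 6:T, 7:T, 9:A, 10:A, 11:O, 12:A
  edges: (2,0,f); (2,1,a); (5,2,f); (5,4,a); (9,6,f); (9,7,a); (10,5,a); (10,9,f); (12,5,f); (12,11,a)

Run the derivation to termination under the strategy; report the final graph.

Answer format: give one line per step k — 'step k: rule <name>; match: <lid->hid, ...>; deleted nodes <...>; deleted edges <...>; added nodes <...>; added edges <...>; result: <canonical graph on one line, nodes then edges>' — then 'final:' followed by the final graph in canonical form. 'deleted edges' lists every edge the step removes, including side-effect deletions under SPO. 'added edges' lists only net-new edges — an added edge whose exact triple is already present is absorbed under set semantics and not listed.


step 1: rule r2; match: 0->5, 1->2, 2->0, 3->1, 4->4; deleted nodes 0, 2; deleted edges (2,0,f); (2,1,a); (5,2,f); (5,4,a); added nodes (none); added edges (5,1,a); (5,4,f); result: nodes: 1:W, 4:O, 5:A, 6:T, 7:T, 9:A, 10:A, 11:O, 12:A edges: (5,1,a); (5,4,f); (9,6,f); (9,7,a); (10,5,a); (10,9,f); (12,5,f); (12,11,a)
step 2: rule r2; match: 0->10, 1->9, 2->6, 3->7, 4->5; deleted nodes 6, 9; deleted edges (9,6,f); (9,7,a); (10,5,a); (10,9,f); added nodes (none); added edges (10,5,f); (10,7,a); result: nodes: 1:W, 4:O, 5:A, 7:T, 10:A, 11:O, 12:A edges: (5,1,a); (5,4,f); (10,5,f); (10,7,a); (12,5,f); (12,11,a)
final:
nodes: 1:W, 4:O, 5:A, 7:T, 10:A, 11:O, 12:A
edges: (5,1,a); (5,4,f); (10,5,f); (10,7,a); (12,5,f); (12,11,a)


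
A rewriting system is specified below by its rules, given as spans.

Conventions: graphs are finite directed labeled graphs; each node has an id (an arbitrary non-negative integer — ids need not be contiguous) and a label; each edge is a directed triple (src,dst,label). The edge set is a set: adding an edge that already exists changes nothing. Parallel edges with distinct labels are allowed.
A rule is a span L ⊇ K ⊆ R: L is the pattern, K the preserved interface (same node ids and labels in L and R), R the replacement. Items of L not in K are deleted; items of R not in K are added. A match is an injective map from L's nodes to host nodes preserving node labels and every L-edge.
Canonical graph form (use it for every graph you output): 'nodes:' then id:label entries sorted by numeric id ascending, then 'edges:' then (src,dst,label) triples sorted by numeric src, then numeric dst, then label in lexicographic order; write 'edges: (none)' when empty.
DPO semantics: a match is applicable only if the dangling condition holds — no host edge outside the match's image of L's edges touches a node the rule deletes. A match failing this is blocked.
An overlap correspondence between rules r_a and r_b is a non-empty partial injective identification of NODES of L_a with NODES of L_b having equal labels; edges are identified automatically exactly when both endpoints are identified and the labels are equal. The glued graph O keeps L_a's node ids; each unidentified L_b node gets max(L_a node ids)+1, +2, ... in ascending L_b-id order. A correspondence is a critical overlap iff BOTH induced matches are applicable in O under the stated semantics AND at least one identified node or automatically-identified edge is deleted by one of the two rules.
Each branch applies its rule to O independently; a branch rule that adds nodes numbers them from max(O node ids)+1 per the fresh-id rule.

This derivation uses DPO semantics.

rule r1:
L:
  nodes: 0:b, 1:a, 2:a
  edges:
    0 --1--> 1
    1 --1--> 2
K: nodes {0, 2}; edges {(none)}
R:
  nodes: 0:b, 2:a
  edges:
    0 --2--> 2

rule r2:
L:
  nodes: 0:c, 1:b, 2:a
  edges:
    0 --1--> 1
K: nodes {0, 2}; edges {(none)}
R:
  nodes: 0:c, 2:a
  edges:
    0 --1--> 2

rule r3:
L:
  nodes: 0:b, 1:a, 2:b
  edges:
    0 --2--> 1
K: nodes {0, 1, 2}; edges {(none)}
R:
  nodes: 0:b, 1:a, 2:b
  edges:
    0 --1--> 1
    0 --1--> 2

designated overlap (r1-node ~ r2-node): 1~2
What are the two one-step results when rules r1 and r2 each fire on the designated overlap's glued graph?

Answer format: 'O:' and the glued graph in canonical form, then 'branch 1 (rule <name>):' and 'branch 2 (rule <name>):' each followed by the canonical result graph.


O:
nodes: 0:b, 1:a, 2:a, 3:c, 4:b
edges: (0,1,1); (1,2,1); (3,4,1)
branch 1 (rule r1):
nodes: 0:b, 2:a, 3:c, 4:b
edges: (0,2,2); (3,4,1)
branch 2 (rule r2):
nodes: 0:b, 1:a, 2:a, 3:c
edges: (0,1,1); (1,2,1); (3,1,1)


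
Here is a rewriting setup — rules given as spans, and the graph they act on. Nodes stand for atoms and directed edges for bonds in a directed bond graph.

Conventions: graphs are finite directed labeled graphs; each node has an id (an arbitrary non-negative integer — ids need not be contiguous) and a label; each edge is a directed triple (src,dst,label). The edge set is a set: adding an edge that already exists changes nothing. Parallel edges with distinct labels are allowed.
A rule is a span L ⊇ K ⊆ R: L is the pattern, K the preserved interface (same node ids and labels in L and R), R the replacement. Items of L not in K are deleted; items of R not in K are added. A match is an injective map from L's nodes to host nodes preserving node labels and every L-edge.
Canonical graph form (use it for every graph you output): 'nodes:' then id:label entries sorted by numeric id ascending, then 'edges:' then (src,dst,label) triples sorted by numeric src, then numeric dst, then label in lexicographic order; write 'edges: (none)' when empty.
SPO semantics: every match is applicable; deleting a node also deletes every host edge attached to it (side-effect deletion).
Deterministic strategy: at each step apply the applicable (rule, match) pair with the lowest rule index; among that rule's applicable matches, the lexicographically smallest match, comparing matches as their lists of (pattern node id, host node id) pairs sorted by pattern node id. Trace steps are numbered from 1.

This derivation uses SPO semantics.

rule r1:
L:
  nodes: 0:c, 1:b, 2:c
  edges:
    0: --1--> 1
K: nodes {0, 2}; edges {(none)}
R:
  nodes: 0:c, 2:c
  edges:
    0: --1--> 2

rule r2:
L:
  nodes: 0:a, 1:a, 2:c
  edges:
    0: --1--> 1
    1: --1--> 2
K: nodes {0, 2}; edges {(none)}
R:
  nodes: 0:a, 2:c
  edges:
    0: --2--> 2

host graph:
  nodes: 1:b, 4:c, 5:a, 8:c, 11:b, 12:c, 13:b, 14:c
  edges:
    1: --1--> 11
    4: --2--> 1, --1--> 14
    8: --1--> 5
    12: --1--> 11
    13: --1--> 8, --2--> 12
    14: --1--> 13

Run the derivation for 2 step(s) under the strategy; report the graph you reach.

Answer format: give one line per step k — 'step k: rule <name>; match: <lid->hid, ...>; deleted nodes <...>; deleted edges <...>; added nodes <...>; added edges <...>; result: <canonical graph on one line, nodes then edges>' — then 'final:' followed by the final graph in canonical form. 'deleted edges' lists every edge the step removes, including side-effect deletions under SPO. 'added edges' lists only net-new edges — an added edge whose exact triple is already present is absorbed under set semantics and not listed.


step 1: rule r1; match: 0->12, 1->11, 2->4; deleted nodes 11; deleted edges (1,11,1); (12,11,1); added nodes (none); added edges (12,4,1); result: nodes: 1:b, 4:c, 5:a, 8:c, 12:c, 13:b, 14:c edges: (4,1,2); (4,14,1); (8,5,1); (12,4,1); (13,8,1); (13,12,2); (14,13,1)
step 2: rule r1; match: 0->14, 1->13, 2->4; deleted nodes 13; deleted edges (13,8,1); (13,12,2); (14,13,1); added nodes (none); added edges (14,4,1); result: nodes: 1:b, 4:c, 5:a, 8:c, 12:c, 14:c edges: (4,1,2); (4,14,1); (8,5,1); (12,4,1); (14,4,1)
final:
nodes: 1:b, 4:c, 5:a, 8:c, 12:c, 14:c
edges: (4,1,2); (4,14,1); (8,5,1); (12,4,1); (14,4,1)


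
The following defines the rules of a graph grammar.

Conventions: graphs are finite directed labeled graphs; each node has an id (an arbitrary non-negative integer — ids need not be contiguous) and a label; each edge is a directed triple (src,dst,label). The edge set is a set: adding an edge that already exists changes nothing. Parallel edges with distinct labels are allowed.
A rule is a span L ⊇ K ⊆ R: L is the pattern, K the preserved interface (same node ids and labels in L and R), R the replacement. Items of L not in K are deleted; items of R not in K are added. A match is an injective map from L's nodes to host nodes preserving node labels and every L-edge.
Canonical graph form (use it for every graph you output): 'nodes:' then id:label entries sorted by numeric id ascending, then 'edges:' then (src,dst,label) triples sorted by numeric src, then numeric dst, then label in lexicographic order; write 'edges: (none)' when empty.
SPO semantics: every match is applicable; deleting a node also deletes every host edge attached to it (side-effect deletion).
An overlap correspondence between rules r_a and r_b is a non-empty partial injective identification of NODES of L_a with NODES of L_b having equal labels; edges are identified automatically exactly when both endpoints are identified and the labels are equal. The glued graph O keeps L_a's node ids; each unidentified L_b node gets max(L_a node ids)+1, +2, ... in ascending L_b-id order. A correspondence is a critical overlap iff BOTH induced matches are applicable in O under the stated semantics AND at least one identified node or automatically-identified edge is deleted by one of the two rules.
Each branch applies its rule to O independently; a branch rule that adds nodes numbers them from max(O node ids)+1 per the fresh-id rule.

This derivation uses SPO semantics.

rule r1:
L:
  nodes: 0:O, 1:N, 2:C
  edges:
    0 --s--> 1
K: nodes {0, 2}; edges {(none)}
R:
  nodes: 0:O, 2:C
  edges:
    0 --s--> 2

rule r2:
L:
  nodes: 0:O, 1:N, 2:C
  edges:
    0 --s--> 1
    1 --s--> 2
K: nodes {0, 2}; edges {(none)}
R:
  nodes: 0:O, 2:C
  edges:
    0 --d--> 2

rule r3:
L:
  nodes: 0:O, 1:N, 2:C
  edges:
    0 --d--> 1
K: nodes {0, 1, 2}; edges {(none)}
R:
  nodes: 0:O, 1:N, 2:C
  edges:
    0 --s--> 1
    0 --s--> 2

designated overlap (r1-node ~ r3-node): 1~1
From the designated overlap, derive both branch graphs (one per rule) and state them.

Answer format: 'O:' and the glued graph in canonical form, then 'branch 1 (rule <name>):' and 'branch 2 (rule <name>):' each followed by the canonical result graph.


O:
nodes: 0:O, 1:N, 2:C, 3:O, 4:C
edges: (0,1,s); (3,1,d)
branch 1 (rule r1):
nodes: 0:O, 2:C, 3:O, 4:C
edges: (0,2,s)
branch 2 (rule r3):
nodes: 0:O, 1:N, 2:C, 3:O, 4:C
edges: (0,1,s); (3,1,s); (3,4,s)


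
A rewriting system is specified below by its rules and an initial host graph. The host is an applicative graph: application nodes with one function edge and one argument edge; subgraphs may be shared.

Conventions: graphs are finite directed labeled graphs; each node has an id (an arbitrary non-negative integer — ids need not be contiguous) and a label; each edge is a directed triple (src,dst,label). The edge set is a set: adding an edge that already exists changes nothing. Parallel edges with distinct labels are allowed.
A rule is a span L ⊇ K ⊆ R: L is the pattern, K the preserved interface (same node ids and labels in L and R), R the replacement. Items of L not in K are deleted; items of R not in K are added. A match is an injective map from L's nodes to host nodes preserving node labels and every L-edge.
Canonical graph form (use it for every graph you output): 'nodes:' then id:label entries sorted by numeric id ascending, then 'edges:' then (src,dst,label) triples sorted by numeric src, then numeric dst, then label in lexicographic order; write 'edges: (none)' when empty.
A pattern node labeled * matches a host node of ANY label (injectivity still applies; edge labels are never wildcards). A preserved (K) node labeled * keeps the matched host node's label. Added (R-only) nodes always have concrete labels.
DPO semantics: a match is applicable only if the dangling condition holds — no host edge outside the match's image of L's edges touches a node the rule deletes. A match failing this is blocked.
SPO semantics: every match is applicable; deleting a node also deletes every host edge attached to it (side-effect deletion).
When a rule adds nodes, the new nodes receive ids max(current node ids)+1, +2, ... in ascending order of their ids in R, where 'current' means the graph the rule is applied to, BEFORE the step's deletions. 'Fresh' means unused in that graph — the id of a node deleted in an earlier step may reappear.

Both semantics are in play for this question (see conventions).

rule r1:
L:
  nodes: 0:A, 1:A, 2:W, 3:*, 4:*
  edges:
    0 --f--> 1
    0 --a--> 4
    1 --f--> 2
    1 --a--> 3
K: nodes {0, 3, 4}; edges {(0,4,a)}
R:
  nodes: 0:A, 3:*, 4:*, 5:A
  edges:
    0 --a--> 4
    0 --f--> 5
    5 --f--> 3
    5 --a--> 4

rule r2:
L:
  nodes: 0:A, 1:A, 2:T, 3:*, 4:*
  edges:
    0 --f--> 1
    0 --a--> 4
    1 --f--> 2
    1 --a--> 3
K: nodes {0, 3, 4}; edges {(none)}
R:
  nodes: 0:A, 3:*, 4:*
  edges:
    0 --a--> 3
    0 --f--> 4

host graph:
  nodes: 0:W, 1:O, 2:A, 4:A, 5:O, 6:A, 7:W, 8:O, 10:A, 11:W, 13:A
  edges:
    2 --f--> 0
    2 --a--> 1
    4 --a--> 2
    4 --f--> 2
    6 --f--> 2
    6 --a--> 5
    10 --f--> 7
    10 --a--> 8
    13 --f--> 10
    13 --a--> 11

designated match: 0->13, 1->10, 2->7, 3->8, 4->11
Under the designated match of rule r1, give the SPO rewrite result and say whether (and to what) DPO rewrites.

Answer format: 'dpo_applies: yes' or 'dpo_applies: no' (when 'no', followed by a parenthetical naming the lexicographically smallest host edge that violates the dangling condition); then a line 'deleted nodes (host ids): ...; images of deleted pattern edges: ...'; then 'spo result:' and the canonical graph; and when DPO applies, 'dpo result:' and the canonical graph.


dpo_applies: yes
deleted nodes (host ids): 7, 10; images of deleted pattern edges: (10,7,f); (10,8,a); (13,10,f)
spo result:
nodes: 0:W, 1:O, 2:A, 4:A, 5:O, 6:A, 8:O, 11:W, 13:A, 14:A
edges: (2,0,f); (2,1,a); (4,2,a); (4,2,f); (6,2,f); (6,5,a); (13,11,a); (13,14,f); (14,8,f); (14,11,a)
dpo result:
nodes: 0:W, 1:O, 2:A, 4:A, 5:O, 6:A, 8:O, 11:W, 13:A, 14:A
edges: (2,0,f); (2,1,a); (4,2,a); (4,2,f); (6,2,f); (6,5,a); (13,11,a); (13,14,f); (14,8,f); (14,11,a)


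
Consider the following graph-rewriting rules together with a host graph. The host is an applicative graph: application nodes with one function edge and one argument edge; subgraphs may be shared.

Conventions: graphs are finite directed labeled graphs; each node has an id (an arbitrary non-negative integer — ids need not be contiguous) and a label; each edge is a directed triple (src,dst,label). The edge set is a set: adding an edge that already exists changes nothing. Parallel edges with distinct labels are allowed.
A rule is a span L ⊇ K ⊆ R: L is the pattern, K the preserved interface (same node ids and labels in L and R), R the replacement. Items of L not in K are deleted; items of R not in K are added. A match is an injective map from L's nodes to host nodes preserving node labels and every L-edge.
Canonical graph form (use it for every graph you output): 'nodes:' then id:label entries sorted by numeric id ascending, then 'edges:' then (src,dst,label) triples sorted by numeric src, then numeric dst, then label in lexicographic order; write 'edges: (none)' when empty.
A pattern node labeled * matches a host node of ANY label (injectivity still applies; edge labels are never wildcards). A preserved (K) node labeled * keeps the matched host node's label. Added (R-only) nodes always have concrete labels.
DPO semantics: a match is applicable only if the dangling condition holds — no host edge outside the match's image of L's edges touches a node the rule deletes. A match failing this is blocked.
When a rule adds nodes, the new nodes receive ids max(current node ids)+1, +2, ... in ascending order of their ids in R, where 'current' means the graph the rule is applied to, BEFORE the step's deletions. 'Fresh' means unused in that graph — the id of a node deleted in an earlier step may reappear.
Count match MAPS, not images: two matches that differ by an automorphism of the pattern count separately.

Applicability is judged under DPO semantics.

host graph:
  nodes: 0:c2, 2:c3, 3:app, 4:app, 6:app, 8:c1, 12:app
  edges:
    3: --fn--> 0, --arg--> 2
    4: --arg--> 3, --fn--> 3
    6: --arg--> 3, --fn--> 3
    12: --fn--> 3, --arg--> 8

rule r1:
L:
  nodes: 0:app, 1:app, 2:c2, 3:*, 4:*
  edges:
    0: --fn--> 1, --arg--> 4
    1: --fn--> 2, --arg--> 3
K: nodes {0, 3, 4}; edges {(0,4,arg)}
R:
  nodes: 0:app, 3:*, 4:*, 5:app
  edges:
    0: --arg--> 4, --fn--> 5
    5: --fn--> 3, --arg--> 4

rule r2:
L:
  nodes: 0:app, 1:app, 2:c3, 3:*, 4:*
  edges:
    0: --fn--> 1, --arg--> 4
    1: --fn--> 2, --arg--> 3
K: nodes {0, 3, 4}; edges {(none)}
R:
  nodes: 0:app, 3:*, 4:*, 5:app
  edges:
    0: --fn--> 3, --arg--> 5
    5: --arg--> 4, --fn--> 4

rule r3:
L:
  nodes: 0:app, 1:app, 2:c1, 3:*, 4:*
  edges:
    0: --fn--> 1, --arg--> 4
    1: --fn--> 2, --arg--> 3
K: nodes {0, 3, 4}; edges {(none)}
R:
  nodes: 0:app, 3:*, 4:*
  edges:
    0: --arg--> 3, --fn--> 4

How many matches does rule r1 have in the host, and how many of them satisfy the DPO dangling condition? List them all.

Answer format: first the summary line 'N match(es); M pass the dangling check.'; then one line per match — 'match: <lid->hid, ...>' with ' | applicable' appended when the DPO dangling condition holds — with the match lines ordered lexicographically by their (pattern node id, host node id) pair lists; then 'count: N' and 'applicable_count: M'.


1 match(es); 0 pass the dangling check.
match: 0->12, 1->3, 2->0, 3->2, 4->8
count: 1
applicable_count: 0
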